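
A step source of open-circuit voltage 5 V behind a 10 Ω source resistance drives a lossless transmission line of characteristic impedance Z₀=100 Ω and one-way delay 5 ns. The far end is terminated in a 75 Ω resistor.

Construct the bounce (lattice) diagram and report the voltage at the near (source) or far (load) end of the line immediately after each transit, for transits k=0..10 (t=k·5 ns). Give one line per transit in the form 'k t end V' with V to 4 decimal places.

0 0 source 4.5455
1 5 load 3.8961
2 10 source 4.4274
3 15 load 4.3515
4 20 source 4.4136
5 25 load 4.4047
6 30 source 4.4120
7 35 load 4.4109
8 40 source 4.4118
9 45 load 4.4117
10 50 source 4.4118

Γ_L=-0.142857, Γ_S=-0.818182; launch V₁=5·100/110=4.545455
k=0 src: V=4.5455
k=1 load: inc=4.545455, refl=4.545455·-0.142857=-0.6494; V=0.000000+4.545455+-0.649351=3.8961
k=2 src: inc=-0.649351, refl=-0.649351·-0.818182=0.5313; V=4.545455+-0.649351+0.531287=4.4274
k=3 load: inc=0.531287, refl=0.531287·-0.142857=-0.0759; V=3.896104+0.531287+-0.075898=4.3515
k=4 src: inc=-0.075898, refl=-0.075898·-0.818182=0.0621; V=4.427391+-0.075898+0.062098=4.4136
k=5 load: inc=0.062098, refl=0.062098·-0.142857=-0.0089; V=4.351493+0.062098+-0.008871=4.4047
k=6 src: inc=-0.008871, refl=-0.008871·-0.818182=0.0073; V=4.413591+-0.008871+0.007258=4.4120
k=7 load: inc=0.007258, refl=0.007258·-0.142857=-0.0010; V=4.404720+0.007258+-0.001037=4.4109
k=8 src: inc=-0.001037, refl=-0.001037·-0.818182=0.0008; V=4.411978+-0.001037+0.000848=4.4118
k=9 load: inc=0.000848, refl=0.000848·-0.142857=-0.0001; V=4.410941+0.000848+-0.000121=4.4117
k=10 src: inc=-0.000121, refl=-0.000121·-0.818182=0.0001; V=4.411790+-0.000121+0.000099=4.4118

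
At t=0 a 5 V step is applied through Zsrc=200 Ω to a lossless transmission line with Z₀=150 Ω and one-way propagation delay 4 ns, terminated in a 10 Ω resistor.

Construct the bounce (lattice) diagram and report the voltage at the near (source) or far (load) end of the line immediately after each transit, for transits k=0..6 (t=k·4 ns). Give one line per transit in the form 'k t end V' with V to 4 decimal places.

0 0 source 2.1429
1 4 load 0.2679
2 8 source 0.0000
3 12 load 0.2344
4 16 source 0.2679
5 20 load 0.2386
6 24 source 0.2344

Γ_L=-0.875000, Γ_S=0.142857; launch V₁=5·150/350=2.142857
k=0 src: V=2.1429
k=1 load: inc=2.142857, refl=2.142857·-0.875000=-1.8750; V=0.000000+2.142857+-1.875000=0.2679
k=2 src: inc=-1.875000, refl=-1.875000·0.142857=-0.2679; V=2.142857+-1.875000+-0.267857=0.0000
k=3 load: inc=-0.267857, refl=-0.267857·-0.875000=0.2344; V=0.267857+-0.267857+0.234375=0.2344
k=4 src: inc=0.234375, refl=0.234375·0.142857=0.0335; V=0.000000+0.234375+0.033482=0.2679
k=5 load: inc=0.033482, refl=0.033482·-0.875000=-0.0293; V=0.234375+0.033482+-0.029297=0.2386
k=6 src: inc=-0.029297, refl=-0.029297·0.142857=-0.0042; V=0.267857+-0.029297+-0.004185=0.2344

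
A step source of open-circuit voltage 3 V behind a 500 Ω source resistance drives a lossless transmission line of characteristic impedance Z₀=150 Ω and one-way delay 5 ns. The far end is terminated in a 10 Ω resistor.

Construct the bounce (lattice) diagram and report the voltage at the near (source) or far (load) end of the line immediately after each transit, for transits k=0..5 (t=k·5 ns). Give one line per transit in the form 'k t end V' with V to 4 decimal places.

Γ_L=-0.875000, Γ_S=0.538462; launch V₁=3·150/650=0.692308
k=0 src: V=0.6923
k=1 load: inc=0.692308, refl=0.692308·-0.875000=-0.6058; V=0.000000+0.692308+-0.605769=0.0865
k=2 src: inc=-0.605769, refl=-0.605769·0.538462=-0.3262; V=0.692308+-0.605769+-0.326183=-0.2396
k=3 load: inc=-0.326183, refl=-0.326183·-0.875000=0.2854; V=0.086538+-0.326183+0.285411=0.0458
k=4 src: inc=0.285411, refl=0.285411·0.538462=0.1537; V=-0.239645+0.285411+0.153683=0.1994
k=5 load: inc=0.153683, refl=0.153683·-0.875000=-0.1345; V=0.045766+0.153683+-0.134472=0.0650

0 0 source 0.6923
1 5 load 0.0865
2 10 source -0.2396
3 15 load 0.0458
4 20 source 0.1994
5 25 load 0.0650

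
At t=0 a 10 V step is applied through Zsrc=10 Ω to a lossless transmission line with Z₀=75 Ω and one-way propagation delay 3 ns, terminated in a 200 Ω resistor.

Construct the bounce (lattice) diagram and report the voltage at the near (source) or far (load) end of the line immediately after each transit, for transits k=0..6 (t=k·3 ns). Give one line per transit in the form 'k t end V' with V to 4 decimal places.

Γ_L=0.454545, Γ_S=-0.764706; launch V₁=10·75/85=8.823529
k=0 src: V=8.8235
k=1 load: inc=8.823529, refl=8.823529·0.454545=4.0107; V=0.000000+8.823529+4.010695=12.8342
k=2 src: inc=4.010695, refl=4.010695·-0.764706=-3.0670; V=8.823529+4.010695+-3.067002=9.7672
k=3 load: inc=-3.067002, refl=-3.067002·0.454545=-1.3941; V=12.834225+-3.067002+-1.394092=8.3731
k=4 src: inc=-1.394092, refl=-1.394092·-0.764706=1.0661; V=9.767222+-1.394092+1.066070=9.4392
k=5 load: inc=1.066070, refl=1.066070·0.454545=0.4846; V=8.373130+1.066070+0.484577=9.9238
k=6 src: inc=0.484577, refl=0.484577·-0.764706=-0.3706; V=9.439201+0.484577+-0.370559=9.5532

0 0 source 8.8235
1 3 load 12.8342
2 6 source 9.7672
3 9 load 8.3731
4 12 source 9.4392
5 15 load 9.9238
6 18 source 9.5532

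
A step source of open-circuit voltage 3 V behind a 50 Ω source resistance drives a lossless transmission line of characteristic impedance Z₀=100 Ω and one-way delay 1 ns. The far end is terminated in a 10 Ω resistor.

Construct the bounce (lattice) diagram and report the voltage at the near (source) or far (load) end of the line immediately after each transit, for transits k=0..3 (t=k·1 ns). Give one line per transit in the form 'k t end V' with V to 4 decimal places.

0 0 source 2.0000
1 1 load 0.3636
2 2 source 0.9091
3 3 load 0.4628

Γ_L=-0.818182, Γ_S=-0.333333; launch V₁=3·100/150=2.000000
k=0 src: V=2.0000
k=1 load: inc=2.000000, refl=2.000000·-0.818182=-1.6364; V=0.000000+2.000000+-1.636364=0.3636
k=2 src: inc=-1.636364, refl=-1.636364·-0.333333=0.5455; V=2.000000+-1.636364+0.545455=0.9091
k=3 load: inc=0.545455, refl=0.545455·-0.818182=-0.4463; V=0.363636+0.545455+-0.446281=0.4628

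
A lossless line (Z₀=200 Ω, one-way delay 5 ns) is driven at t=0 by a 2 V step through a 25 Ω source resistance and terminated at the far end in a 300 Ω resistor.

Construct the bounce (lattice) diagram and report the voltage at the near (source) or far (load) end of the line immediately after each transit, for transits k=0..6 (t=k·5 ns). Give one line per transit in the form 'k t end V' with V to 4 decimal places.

0 0 source 1.7778
1 5 load 2.1333
2 10 source 1.8568
3 15 load 1.8015
4 20 source 1.8445
5 25 load 1.8531
6 30 source 1.8464

Γ_L=0.200000, Γ_S=-0.777778; launch V₁=2·200/225=1.777778
k=0 src: V=1.7778
k=1 load: inc=1.777778, refl=1.777778·0.200000=0.3556; V=0.000000+1.777778+0.355556=2.1333
k=2 src: inc=0.355556, refl=0.355556·-0.777778=-0.2765; V=1.777778+0.355556+-0.276543=1.8568
k=3 load: inc=-0.276543, refl=-0.276543·0.200000=-0.0553; V=2.133333+-0.276543+-0.055309=1.8015
k=4 src: inc=-0.055309, refl=-0.055309·-0.777778=0.0430; V=1.856790+-0.055309+0.043018=1.8445
k=5 load: inc=0.043018, refl=0.043018·0.200000=0.0086; V=1.801481+0.043018+0.008604=1.8531
k=6 src: inc=0.008604, refl=0.008604·-0.777778=-0.0067; V=1.844499+0.008604+-0.006692=1.8464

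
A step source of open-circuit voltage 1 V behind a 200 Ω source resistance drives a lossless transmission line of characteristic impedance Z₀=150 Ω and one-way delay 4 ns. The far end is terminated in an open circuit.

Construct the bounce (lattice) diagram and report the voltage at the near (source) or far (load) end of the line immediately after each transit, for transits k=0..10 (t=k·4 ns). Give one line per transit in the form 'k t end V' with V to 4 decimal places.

Γ_L=1.000000, Γ_S=0.142857; launch V₁=1·150/350=0.428571
k=0 src: V=0.4286
k=1 load: inc=0.428571, refl=0.428571·1.000000=0.4286; V=0.000000+0.428571+0.428571=0.8571
k=2 src: inc=0.428571, refl=0.428571·0.142857=0.0612; V=0.428571+0.428571+0.061224=0.9184
k=3 load: inc=0.061224, refl=0.061224·1.000000=0.0612; V=0.857143+0.061224+0.061224=0.9796
k=4 src: inc=0.061224, refl=0.061224·0.142857=0.0087; V=0.918367+0.061224+0.008746=0.9883
k=5 load: inc=0.008746, refl=0.008746·1.000000=0.0087; V=0.979592+0.008746+0.008746=0.9971
k=6 src: inc=0.008746, refl=0.008746·0.142857=0.0012; V=0.988338+0.008746+0.001249=0.9983
k=7 load: inc=0.001249, refl=0.001249·1.000000=0.0012; V=0.997085+0.001249+0.001249=0.9996
k=8 src: inc=0.001249, refl=0.001249·0.142857=0.0002; V=0.998334+0.001249+0.000178=0.9998
k=9 load: inc=0.000178, refl=0.000178·1.000000=0.0002; V=0.999584+0.000178+0.000178=0.9999
k=10 src: inc=0.000178, refl=0.000178·0.142857=0.0000; V=0.999762+0.000178+0.000025=1.0000

0 0 source 0.4286
1 4 load 0.8571
2 8 source 0.9184
3 12 load 0.9796
4 16 source 0.9883
5 20 load 0.9971
6 24 source 0.9983
7 28 load 0.9996
8 32 source 0.9998
9 36 load 0.9999
10 40 source 1.0000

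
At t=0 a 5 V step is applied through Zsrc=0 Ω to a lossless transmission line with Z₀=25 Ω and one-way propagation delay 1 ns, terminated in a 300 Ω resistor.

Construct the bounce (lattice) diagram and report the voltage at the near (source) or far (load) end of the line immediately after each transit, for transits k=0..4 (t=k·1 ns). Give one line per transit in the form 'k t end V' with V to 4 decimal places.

Γ_L=0.846154, Γ_S=-1.000000; launch V₁=5·25/25=5.000000
k=0 src: V=5.0000
k=1 load: inc=5.000000, refl=5.000000·0.846154=4.2308; V=0.000000+5.000000+4.230769=9.2308
k=2 src: inc=4.230769, refl=4.230769·-1.000000=-4.2308; V=5.000000+4.230769+-4.230769=5.0000
k=3 load: inc=-4.230769, refl=-4.230769·0.846154=-3.5799; V=9.230769+-4.230769+-3.579882=1.4201
k=4 src: inc=-3.579882, refl=-3.579882·-1.000000=3.5799; V=5.000000+-3.579882+3.579882=5.0000

0 0 source 5.0000
1 1 load 9.2308
2 2 source 5.0000
3 3 load 1.4201
4 4 source 5.0000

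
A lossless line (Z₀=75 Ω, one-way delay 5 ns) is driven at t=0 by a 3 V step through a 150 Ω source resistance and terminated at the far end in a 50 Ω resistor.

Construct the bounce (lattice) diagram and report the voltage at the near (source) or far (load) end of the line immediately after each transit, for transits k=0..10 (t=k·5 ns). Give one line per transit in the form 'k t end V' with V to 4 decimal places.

0 0 source 1.0000
1 5 load 0.8000
2 10 source 0.7333
3 15 load 0.7467
4 20 source 0.7511
5 25 load 0.7502
6 30 source 0.7499
7 35 load 0.7500
8 40 source 0.7500
9 45 load 0.7500
10 50 source 0.7500

Γ_L=-0.200000, Γ_S=0.333333; launch V₁=3·75/225=1.000000
k=0 src: V=1.0000
k=1 load: inc=1.000000, refl=1.000000·-0.200000=-0.2000; V=0.000000+1.000000+-0.200000=0.8000
k=2 src: inc=-0.200000, refl=-0.200000·0.333333=-0.0667; V=1.000000+-0.200000+-0.066667=0.7333
k=3 load: inc=-0.066667, refl=-0.066667·-0.200000=0.0133; V=0.800000+-0.066667+0.013333=0.7467
k=4 src: inc=0.013333, refl=0.013333·0.333333=0.0044; V=0.733333+0.013333+0.004444=0.7511
k=5 load: inc=0.004444, refl=0.004444·-0.200000=-0.0009; V=0.746667+0.004444+-0.000889=0.7502
k=6 src: inc=-0.000889, refl=-0.000889·0.333333=-0.0003; V=0.751111+-0.000889+-0.000296=0.7499
k=7 load: inc=-0.000296, refl=-0.000296·-0.200000=0.0001; V=0.750222+-0.000296+0.000059=0.7500
k=8 src: inc=0.000059, refl=0.000059·0.333333=0.0000; V=0.749926+0.000059+0.000020=0.7500
k=9 load: inc=0.000020, refl=0.000020·-0.200000=-0.0000; V=0.749985+0.000020+-0.000004=0.7500
k=10 src: inc=-0.000004, refl=-0.000004·0.333333=-0.0000; V=0.750005+-0.000004+-0.000001=0.7500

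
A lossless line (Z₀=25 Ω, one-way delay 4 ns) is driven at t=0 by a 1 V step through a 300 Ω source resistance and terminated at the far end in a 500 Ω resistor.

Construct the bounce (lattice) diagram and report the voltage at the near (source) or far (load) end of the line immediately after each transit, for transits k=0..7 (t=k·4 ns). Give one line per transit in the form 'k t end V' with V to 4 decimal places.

Γ_L=0.904762, Γ_S=0.846154; launch V₁=1·25/325=0.076923
k=0 src: V=0.0769
k=1 load: inc=0.076923, refl=0.076923·0.904762=0.0696; V=0.000000+0.076923+0.069597=0.1465
k=2 src: inc=0.069597, refl=0.069597·0.846154=0.0589; V=0.076923+0.069597+0.058890=0.2054
k=3 load: inc=0.058890, refl=0.058890·0.904762=0.0533; V=0.146520+0.058890+0.053281=0.2587
k=4 src: inc=0.053281, refl=0.053281·0.846154=0.0451; V=0.205410+0.053281+0.045084=0.3038
k=5 load: inc=0.045084, refl=0.045084·0.904762=0.0408; V=0.258691+0.045084+0.040790=0.3446
k=6 src: inc=0.040790, refl=0.040790·0.846154=0.0345; V=0.303775+0.040790+0.034515=0.3791
k=7 load: inc=0.034515, refl=0.034515·0.904762=0.0312; V=0.344566+0.034515+0.031228=0.4103

0 0 source 0.0769
1 4 load 0.1465
2 8 source 0.2054
3 12 load 0.2587
4 16 source 0.3038
5 20 load 0.3446
6 24 source 0.3791
7 28 load 0.4103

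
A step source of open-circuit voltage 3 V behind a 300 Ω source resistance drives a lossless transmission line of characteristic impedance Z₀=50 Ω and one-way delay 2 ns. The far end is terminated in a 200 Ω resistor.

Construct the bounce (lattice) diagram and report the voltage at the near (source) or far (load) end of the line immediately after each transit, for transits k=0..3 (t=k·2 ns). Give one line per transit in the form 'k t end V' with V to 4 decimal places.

0 0 source 0.4286
1 2 load 0.6857
2 4 source 0.8694
3 6 load 0.9796

Γ_L=0.600000, Γ_S=0.714286; launch V₁=3·50/350=0.428571
k=0 src: V=0.4286
k=1 load: inc=0.428571, refl=0.428571·0.600000=0.2571; V=0.000000+0.428571+0.257143=0.6857
k=2 src: inc=0.257143, refl=0.257143·0.714286=0.1837; V=0.428571+0.257143+0.183673=0.8694
k=3 load: inc=0.183673, refl=0.183673·0.600000=0.1102; V=0.685714+0.183673+0.110204=0.9796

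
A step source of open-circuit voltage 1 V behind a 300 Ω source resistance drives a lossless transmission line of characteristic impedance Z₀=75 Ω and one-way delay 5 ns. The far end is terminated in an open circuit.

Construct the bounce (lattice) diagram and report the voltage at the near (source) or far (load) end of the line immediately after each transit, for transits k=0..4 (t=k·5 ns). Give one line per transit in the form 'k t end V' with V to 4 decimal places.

0 0 source 0.2000
1 5 load 0.4000
2 10 source 0.5200
3 15 load 0.6400
4 20 source 0.7120

Γ_L=1.000000, Γ_S=0.600000; launch V₁=1·75/375=0.200000
k=0 src: V=0.2000
k=1 load: inc=0.200000, refl=0.200000·1.000000=0.2000; V=0.000000+0.200000+0.200000=0.4000
k=2 src: inc=0.200000, refl=0.200000·0.600000=0.1200; V=0.200000+0.200000+0.120000=0.5200
k=3 load: inc=0.120000, refl=0.120000·1.000000=0.1200; V=0.400000+0.120000+0.120000=0.6400
k=4 src: inc=0.120000, refl=0.120000·0.600000=0.0720; V=0.520000+0.120000+0.072000=0.7120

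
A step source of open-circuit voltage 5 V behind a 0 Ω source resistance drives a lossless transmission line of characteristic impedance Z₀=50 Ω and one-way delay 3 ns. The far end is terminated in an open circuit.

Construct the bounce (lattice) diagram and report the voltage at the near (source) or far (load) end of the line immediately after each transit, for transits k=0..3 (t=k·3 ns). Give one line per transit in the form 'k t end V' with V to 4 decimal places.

0 0 source 5.0000
1 3 load 10.0000
2 6 source 5.0000
3 9 load 0.0000

Γ_L=1.000000, Γ_S=-1.000000; launch V₁=5·50/50=5.000000
k=0 src: V=5.0000
k=1 load: inc=5.000000, refl=5.000000·1.000000=5.0000; V=0.000000+5.000000+5.000000=10.0000
k=2 src: inc=5.000000, refl=5.000000·-1.000000=-5.0000; V=5.000000+5.000000+-5.000000=5.0000
k=3 load: inc=-5.000000, refl=-5.000000·1.000000=-5.0000; V=10.000000+-5.000000+-5.000000=0.0000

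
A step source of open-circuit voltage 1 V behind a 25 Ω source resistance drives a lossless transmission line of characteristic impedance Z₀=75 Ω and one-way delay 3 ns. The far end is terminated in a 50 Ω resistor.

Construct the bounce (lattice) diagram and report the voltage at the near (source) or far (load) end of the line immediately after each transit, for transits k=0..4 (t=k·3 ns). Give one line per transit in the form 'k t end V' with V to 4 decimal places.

Γ_L=-0.200000, Γ_S=-0.500000; launch V₁=1·75/100=0.750000
k=0 src: V=0.7500
k=1 load: inc=0.750000, refl=0.750000·-0.200000=-0.1500; V=0.000000+0.750000+-0.150000=0.6000
k=2 src: inc=-0.150000, refl=-0.150000·-0.500000=0.0750; V=0.750000+-0.150000+0.075000=0.6750
k=3 load: inc=0.075000, refl=0.075000·-0.200000=-0.0150; V=0.600000+0.075000+-0.015000=0.6600
k=4 src: inc=-0.015000, refl=-0.015000·-0.500000=0.0075; V=0.675000+-0.015000+0.007500=0.6675

0 0 source 0.7500
1 3 load 0.6000
2 6 source 0.6750
3 9 load 0.6600
4 12 source 0.6675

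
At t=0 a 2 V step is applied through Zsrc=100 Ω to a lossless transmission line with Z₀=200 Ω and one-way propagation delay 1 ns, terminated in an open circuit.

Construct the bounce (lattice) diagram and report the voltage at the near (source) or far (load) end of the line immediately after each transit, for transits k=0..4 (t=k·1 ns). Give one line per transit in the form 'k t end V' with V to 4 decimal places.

Γ_L=1.000000, Γ_S=-0.333333; launch V₁=2·200/300=1.333333
k=0 src: V=1.3333
k=1 load: inc=1.333333, refl=1.333333·1.000000=1.3333; V=0.000000+1.333333+1.333333=2.6667
k=2 src: inc=1.333333, refl=1.333333·-0.333333=-0.4444; V=1.333333+1.333333+-0.444444=2.2222
k=3 load: inc=-0.444444, refl=-0.444444·1.000000=-0.4444; V=2.666667+-0.444444+-0.444444=1.7778
k=4 src: inc=-0.444444, refl=-0.444444·-0.333333=0.1481; V=2.222222+-0.444444+0.148148=1.9259

0 0 source 1.3333
1 1 load 2.6667
2 2 source 2.2222
3 3 load 1.7778
4 4 source 1.9259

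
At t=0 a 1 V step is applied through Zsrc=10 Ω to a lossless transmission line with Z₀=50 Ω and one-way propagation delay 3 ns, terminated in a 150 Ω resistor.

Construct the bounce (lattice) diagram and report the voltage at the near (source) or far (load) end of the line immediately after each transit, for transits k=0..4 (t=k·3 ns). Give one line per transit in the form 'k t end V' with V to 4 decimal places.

Γ_L=0.500000, Γ_S=-0.666667; launch V₁=1·50/60=0.833333
k=0 src: V=0.8333
k=1 load: inc=0.833333, refl=0.833333·0.500000=0.4167; V=0.000000+0.833333+0.416667=1.2500
k=2 src: inc=0.416667, refl=0.416667·-0.666667=-0.2778; V=0.833333+0.416667+-0.277778=0.9722
k=3 load: inc=-0.277778, refl=-0.277778·0.500000=-0.1389; V=1.250000+-0.277778+-0.138889=0.8333
k=4 src: inc=-0.138889, refl=-0.138889·-0.666667=0.0926; V=0.972222+-0.138889+0.092593=0.9259

0 0 source 0.8333
1 3 load 1.2500
2 6 source 0.9722
3 9 load 0.8333
4 12 source 0.9259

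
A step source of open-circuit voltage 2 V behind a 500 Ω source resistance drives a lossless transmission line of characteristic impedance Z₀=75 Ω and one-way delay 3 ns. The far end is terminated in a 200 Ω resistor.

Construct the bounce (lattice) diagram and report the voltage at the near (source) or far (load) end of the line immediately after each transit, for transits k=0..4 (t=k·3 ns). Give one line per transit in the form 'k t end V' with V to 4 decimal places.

0 0 source 0.2609
1 3 load 0.3794
2 6 source 0.4671
3 9 load 0.5069
4 12 source 0.5364

Γ_L=0.454545, Γ_S=0.739130; launch V₁=2·75/575=0.260870
k=0 src: V=0.2609
k=1 load: inc=0.260870, refl=0.260870·0.454545=0.1186; V=0.000000+0.260870+0.118577=0.3794
k=2 src: inc=0.118577, refl=0.118577·0.739130=0.0876; V=0.260870+0.118577+0.087644=0.4671
k=3 load: inc=0.087644, refl=0.087644·0.454545=0.0398; V=0.379447+0.087644+0.039838=0.5069
k=4 src: inc=0.039838, refl=0.039838·0.739130=0.0294; V=0.467091+0.039838+0.029446=0.5364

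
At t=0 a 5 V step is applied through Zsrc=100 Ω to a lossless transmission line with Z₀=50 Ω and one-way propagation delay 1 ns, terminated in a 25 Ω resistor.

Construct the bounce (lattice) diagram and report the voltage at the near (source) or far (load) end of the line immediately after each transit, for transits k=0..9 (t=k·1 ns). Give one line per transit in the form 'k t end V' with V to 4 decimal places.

0 0 source 1.6667
1 1 load 1.1111
2 2 source 0.9259
3 3 load 0.9877
4 4 source 1.0082
5 5 load 1.0014
6 6 source 0.9991
7 7 load 0.9998
8 8 source 1.0001
9 9 load 1.0000

Γ_L=-0.333333, Γ_S=0.333333; launch V₁=5·50/150=1.666667
k=0 src: V=1.6667
k=1 load: inc=1.666667, refl=1.666667·-0.333333=-0.5556; V=0.000000+1.666667+-0.555556=1.1111
k=2 src: inc=-0.555556, refl=-0.555556·0.333333=-0.1852; V=1.666667+-0.555556+-0.185185=0.9259
k=3 load: inc=-0.185185, refl=-0.185185·-0.333333=0.0617; V=1.111111+-0.185185+0.061728=0.9877
k=4 src: inc=0.061728, refl=0.061728·0.333333=0.0206; V=0.925926+0.061728+0.020576=1.0082
k=5 load: inc=0.020576, refl=0.020576·-0.333333=-0.0069; V=0.987654+0.020576+-0.006859=1.0014
k=6 src: inc=-0.006859, refl=-0.006859·0.333333=-0.0023; V=1.008230+-0.006859+-0.002286=0.9991
k=7 load: inc=-0.002286, refl=-0.002286·-0.333333=0.0008; V=1.001372+-0.002286+0.000762=0.9998
k=8 src: inc=0.000762, refl=0.000762·0.333333=0.0003; V=0.999086+0.000762+0.000254=1.0001
k=9 load: inc=0.000254, refl=0.000254·-0.333333=-0.0001; V=0.999848+0.000254+-0.000085=1.0000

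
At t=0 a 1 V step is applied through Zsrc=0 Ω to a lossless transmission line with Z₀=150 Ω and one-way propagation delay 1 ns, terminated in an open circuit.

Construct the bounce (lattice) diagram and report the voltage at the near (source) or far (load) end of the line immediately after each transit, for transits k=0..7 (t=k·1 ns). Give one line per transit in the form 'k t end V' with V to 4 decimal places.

0 0 source 1.0000
1 1 load 2.0000
2 2 source 1.0000
3 3 load 0.0000
4 4 source 1.0000
5 5 load 2.0000
6 6 source 1.0000
7 7 load 0.0000

Γ_L=1.000000, Γ_S=-1.000000; launch V₁=1·150/150=1.000000
k=0 src: V=1.0000
k=1 load: inc=1.000000, refl=1.000000·1.000000=1.0000; V=0.000000+1.000000+1.000000=2.0000
k=2 src: inc=1.000000, refl=1.000000·-1.000000=-1.0000; V=1.000000+1.000000+-1.000000=1.0000
k=3 load: inc=-1.000000, refl=-1.000000·1.000000=-1.0000; V=2.000000+-1.000000+-1.000000=0.0000
k=4 src: inc=-1.000000, refl=-1.000000·-1.000000=1.0000; V=1.000000+-1.000000+1.000000=1.0000
k=5 load: inc=1.000000, refl=1.000000·1.000000=1.0000; V=0.000000+1.000000+1.000000=2.0000
k=6 src: inc=1.000000, refl=1.000000·-1.000000=-1.0000; V=1.000000+1.000000+-1.000000=1.0000
k=7 load: inc=-1.000000, refl=-1.000000·1.000000=-1.0000; V=2.000000+-1.000000+-1.000000=0.0000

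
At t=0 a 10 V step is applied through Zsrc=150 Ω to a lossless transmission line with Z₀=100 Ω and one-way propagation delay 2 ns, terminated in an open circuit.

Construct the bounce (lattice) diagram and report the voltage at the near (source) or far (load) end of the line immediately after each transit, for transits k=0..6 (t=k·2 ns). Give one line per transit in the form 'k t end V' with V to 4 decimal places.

Γ_L=1.000000, Γ_S=0.200000; launch V₁=10·100/250=4.000000
k=0 src: V=4.0000
k=1 load: inc=4.000000, refl=4.000000·1.000000=4.0000; V=0.000000+4.000000+4.000000=8.0000
k=2 src: inc=4.000000, refl=4.000000·0.200000=0.8000; V=4.000000+4.000000+0.800000=8.8000
k=3 load: inc=0.800000, refl=0.800000·1.000000=0.8000; V=8.000000+0.800000+0.800000=9.6000
k=4 src: inc=0.800000, refl=0.800000·0.200000=0.1600; V=8.800000+0.800000+0.160000=9.7600
k=5 load: inc=0.160000, refl=0.160000·1.000000=0.1600; V=9.600000+0.160000+0.160000=9.9200
k=6 src: inc=0.160000, refl=0.160000·0.200000=0.0320; V=9.760000+0.160000+0.032000=9.9520

0 0 source 4.0000
1 2 load 8.0000
2 4 source 8.8000
3 6 load 9.6000
4 8 source 9.7600
5 10 load 9.9200
6 12 source 9.9520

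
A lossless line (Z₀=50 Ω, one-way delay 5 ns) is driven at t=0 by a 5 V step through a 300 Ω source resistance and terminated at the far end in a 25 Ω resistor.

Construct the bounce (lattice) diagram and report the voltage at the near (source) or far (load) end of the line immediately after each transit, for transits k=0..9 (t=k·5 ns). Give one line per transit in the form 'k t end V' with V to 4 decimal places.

Γ_L=-0.333333, Γ_S=0.714286; launch V₁=5·50/350=0.714286
k=0 src: V=0.7143
k=1 load: inc=0.714286, refl=0.714286·-0.333333=-0.2381; V=0.000000+0.714286+-0.238095=0.4762
k=2 src: inc=-0.238095, refl=-0.238095·0.714286=-0.1701; V=0.714286+-0.238095+-0.170068=0.3061
k=3 load: inc=-0.170068, refl=-0.170068·-0.333333=0.0567; V=0.476190+-0.170068+0.056689=0.3628
k=4 src: inc=0.056689, refl=0.056689·0.714286=0.0405; V=0.306122+0.056689+0.040492=0.4033
k=5 load: inc=0.040492, refl=0.040492·-0.333333=-0.0135; V=0.362812+0.040492+-0.013497=0.3898
k=6 src: inc=-0.013497, refl=-0.013497·0.714286=-0.0096; V=0.403304+-0.013497+-0.009641=0.3802
k=7 load: inc=-0.009641, refl=-0.009641·-0.333333=0.0032; V=0.389807+-0.009641+0.003214=0.3834
k=8 src: inc=0.003214, refl=0.003214·0.714286=0.0023; V=0.380166+0.003214+0.002295=0.3857
k=9 load: inc=0.002295, refl=0.002295·-0.333333=-0.0008; V=0.383379+0.002295+-0.000765=0.3849

0 0 source 0.7143
1 5 load 0.4762
2 10 source 0.3061
3 15 load 0.3628
4 20 source 0.4033
5 25 load 0.3898
6 30 source 0.3802
7 35 load 0.3834
8 40 source 0.3857
9 45 load 0.3849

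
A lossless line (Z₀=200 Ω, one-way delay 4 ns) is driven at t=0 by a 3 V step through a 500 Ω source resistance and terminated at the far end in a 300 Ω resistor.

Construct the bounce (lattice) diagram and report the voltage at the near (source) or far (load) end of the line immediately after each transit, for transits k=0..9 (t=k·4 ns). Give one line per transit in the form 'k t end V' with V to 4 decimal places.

Γ_L=0.200000, Γ_S=0.428571; launch V₁=3·200/700=0.857143
k=0 src: V=0.8571
k=1 load: inc=0.857143, refl=0.857143·0.200000=0.1714; V=0.000000+0.857143+0.171429=1.0286
k=2 src: inc=0.171429, refl=0.171429·0.428571=0.0735; V=0.857143+0.171429+0.073469=1.1020
k=3 load: inc=0.073469, refl=0.073469·0.200000=0.0147; V=1.028571+0.073469+0.014694=1.1167
k=4 src: inc=0.014694, refl=0.014694·0.428571=0.0063; V=1.102041+0.014694+0.006297=1.1230
k=5 load: inc=0.006297, refl=0.006297·0.200000=0.0013; V=1.116735+0.006297+0.001259=1.1243
k=6 src: inc=0.001259, refl=0.001259·0.428571=0.0005; V=1.123032+0.001259+0.000540=1.1248
k=7 load: inc=0.000540, refl=0.000540·0.200000=0.0001; V=1.124292+0.000540+0.000108=1.1249
k=8 src: inc=0.000108, refl=0.000108·0.428571=0.0000; V=1.124831+0.000108+0.000046=1.1250
k=9 load: inc=0.000046, refl=0.000046·0.200000=0.0000; V=1.124939+0.000046+0.000009=1.1250

0 0 source 0.8571
1 4 load 1.0286
2 8 source 1.1020
3 12 load 1.1167
4 16 source 1.1230
5 20 load 1.1243
6 24 source 1.1248
7 28 load 1.1249
8 32 source 1.1250
9 36 load 1.1250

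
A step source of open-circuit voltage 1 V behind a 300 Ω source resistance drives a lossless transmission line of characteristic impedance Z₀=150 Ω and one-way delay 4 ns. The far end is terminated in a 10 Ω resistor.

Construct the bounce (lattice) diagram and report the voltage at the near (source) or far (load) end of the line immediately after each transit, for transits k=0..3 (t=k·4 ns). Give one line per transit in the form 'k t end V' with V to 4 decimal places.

Γ_L=-0.875000, Γ_S=0.333333; launch V₁=1·150/450=0.333333
k=0 src: V=0.3333
k=1 load: inc=0.333333, refl=0.333333·-0.875000=-0.2917; V=0.000000+0.333333+-0.291667=0.0417
k=2 src: inc=-0.291667, refl=-0.291667·0.333333=-0.0972; V=0.333333+-0.291667+-0.097222=-0.0556
k=3 load: inc=-0.097222, refl=-0.097222·-0.875000=0.0851; V=0.041667+-0.097222+0.085069=0.0295

0 0 source 0.3333
1 4 load 0.0417
2 8 source -0.0556
3 12 load 0.0295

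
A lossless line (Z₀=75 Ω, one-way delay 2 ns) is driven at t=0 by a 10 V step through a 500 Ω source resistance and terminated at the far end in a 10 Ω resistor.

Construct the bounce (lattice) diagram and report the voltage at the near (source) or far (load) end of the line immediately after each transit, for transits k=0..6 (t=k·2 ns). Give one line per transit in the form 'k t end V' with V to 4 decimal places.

0 0 source 1.3043
1 2 load 0.3069
2 4 source -0.4303
3 6 load 0.1334
4 8 source 0.5501
5 10 load 0.2315
6 12 source -0.0040

Γ_L=-0.764706, Γ_S=0.739130; launch V₁=10·75/575=1.304348
k=0 src: V=1.3043
k=1 load: inc=1.304348, refl=1.304348·-0.764706=-0.9974; V=0.000000+1.304348+-0.997442=0.3069
k=2 src: inc=-0.997442, refl=-0.997442·0.739130=-0.7372; V=1.304348+-0.997442+-0.737240=-0.4303
k=3 load: inc=-0.737240, refl=-0.737240·-0.764706=0.5638; V=0.306905+-0.737240+0.563772=0.1334
k=4 src: inc=0.563772, refl=0.563772·0.739130=0.4167; V=-0.430335+0.563772+0.416701=0.5501
k=5 load: inc=0.416701, refl=0.416701·-0.764706=-0.3187; V=0.133437+0.416701+-0.318654=0.2315
k=6 src: inc=-0.318654, refl=-0.318654·0.739130=-0.2355; V=0.550138+-0.318654+-0.235527=-0.0040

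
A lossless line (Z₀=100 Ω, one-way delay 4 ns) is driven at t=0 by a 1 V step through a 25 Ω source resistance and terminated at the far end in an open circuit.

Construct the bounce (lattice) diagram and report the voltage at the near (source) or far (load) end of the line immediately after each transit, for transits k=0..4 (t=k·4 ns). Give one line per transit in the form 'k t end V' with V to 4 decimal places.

0 0 source 0.8000
1 4 load 1.6000
2 8 source 1.1200
3 12 load 0.6400
4 16 source 0.9280

Γ_L=1.000000, Γ_S=-0.600000; launch V₁=1·100/125=0.800000
k=0 src: V=0.8000
k=1 load: inc=0.800000, refl=0.800000·1.000000=0.8000; V=0.000000+0.800000+0.800000=1.6000
k=2 src: inc=0.800000, refl=0.800000·-0.600000=-0.4800; V=0.800000+0.800000+-0.480000=1.1200
k=3 load: inc=-0.480000, refl=-0.480000·1.000000=-0.4800; V=1.600000+-0.480000+-0.480000=0.6400
k=4 src: inc=-0.480000, refl=-0.480000·-0.600000=0.2880; V=1.120000+-0.480000+0.288000=0.9280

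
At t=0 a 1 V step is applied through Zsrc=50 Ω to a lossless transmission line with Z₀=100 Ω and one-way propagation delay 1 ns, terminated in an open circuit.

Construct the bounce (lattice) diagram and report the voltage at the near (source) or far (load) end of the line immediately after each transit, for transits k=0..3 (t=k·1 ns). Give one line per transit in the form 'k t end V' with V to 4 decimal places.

0 0 source 0.6667
1 1 load 1.3333
2 2 source 1.1111
3 3 load 0.8889

Γ_L=1.000000, Γ_S=-0.333333; launch V₁=1·100/150=0.666667
k=0 src: V=0.6667
k=1 load: inc=0.666667, refl=0.666667·1.000000=0.6667; V=0.000000+0.666667+0.666667=1.3333
k=2 src: inc=0.666667, refl=0.666667·-0.333333=-0.2222; V=0.666667+0.666667+-0.222222=1.1111
k=3 load: inc=-0.222222, refl=-0.222222·1.000000=-0.2222; V=1.333333+-0.222222+-0.222222=0.8889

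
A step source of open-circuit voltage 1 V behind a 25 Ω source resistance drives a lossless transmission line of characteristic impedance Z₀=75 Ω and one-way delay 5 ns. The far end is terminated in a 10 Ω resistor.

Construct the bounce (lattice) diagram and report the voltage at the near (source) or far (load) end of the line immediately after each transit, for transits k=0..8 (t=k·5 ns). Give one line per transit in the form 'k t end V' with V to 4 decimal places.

0 0 source 0.7500
1 5 load 0.1765
2 10 source 0.4632
3 15 load 0.2439
4 20 source 0.3536
5 25 load 0.2697
6 30 source 0.3117
7 35 load 0.2796
8 40 source 0.2956

Γ_L=-0.764706, Γ_S=-0.500000; launch V₁=1·75/100=0.750000
k=0 src: V=0.7500
k=1 load: inc=0.750000, refl=0.750000·-0.764706=-0.5735; V=0.000000+0.750000+-0.573529=0.1765
k=2 src: inc=-0.573529, refl=-0.573529·-0.500000=0.2868; V=0.750000+-0.573529+0.286765=0.4632
k=3 load: inc=0.286765, refl=0.286765·-0.764706=-0.2193; V=0.176471+0.286765+-0.219291=0.2439
k=4 src: inc=-0.219291, refl=-0.219291·-0.500000=0.1096; V=0.463235+-0.219291+0.109645=0.3536
k=5 load: inc=0.109645, refl=0.109645·-0.764706=-0.0838; V=0.243945+0.109645+-0.083846=0.2697
k=6 src: inc=-0.083846, refl=-0.083846·-0.500000=0.0419; V=0.353590+-0.083846+0.041923=0.3117
k=7 load: inc=0.041923, refl=0.041923·-0.764706=-0.0321; V=0.269744+0.041923+-0.032059=0.2796
k=8 src: inc=-0.032059, refl=-0.032059·-0.500000=0.0160; V=0.311667+-0.032059+0.016029=0.2956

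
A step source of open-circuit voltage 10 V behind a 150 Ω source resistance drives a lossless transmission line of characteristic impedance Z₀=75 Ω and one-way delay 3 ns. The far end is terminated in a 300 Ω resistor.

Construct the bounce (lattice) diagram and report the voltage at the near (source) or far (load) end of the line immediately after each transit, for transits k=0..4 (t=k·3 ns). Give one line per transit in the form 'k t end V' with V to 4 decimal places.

0 0 source 3.3333
1 3 load 5.3333
2 6 source 6.0000
3 9 load 6.4000
4 12 source 6.5333

Γ_L=0.600000, Γ_S=0.333333; launch V₁=10·75/225=3.333333
k=0 src: V=3.3333
k=1 load: inc=3.333333, refl=3.333333·0.600000=2.0000; V=0.000000+3.333333+2.000000=5.3333
k=2 src: inc=2.000000, refl=2.000000·0.333333=0.6667; V=3.333333+2.000000+0.666667=6.0000
k=3 load: inc=0.666667, refl=0.666667·0.600000=0.4000; V=5.333333+0.666667+0.400000=6.4000
k=4 src: inc=0.400000, refl=0.400000·0.333333=0.1333; V=6.000000+0.400000+0.133333=6.5333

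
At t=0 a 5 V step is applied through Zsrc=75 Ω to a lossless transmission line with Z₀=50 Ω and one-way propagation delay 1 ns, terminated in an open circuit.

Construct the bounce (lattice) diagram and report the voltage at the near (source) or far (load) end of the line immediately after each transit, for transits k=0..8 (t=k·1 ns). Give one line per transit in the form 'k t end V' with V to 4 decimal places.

Γ_L=1.000000, Γ_S=0.200000; launch V₁=5·50/125=2.000000
k=0 src: V=2.0000
k=1 load: inc=2.000000, refl=2.000000·1.000000=2.0000; V=0.000000+2.000000+2.000000=4.0000
k=2 src: inc=2.000000, refl=2.000000·0.200000=0.4000; V=2.000000+2.000000+0.400000=4.4000
k=3 load: inc=0.400000, refl=0.400000·1.000000=0.4000; V=4.000000+0.400000+0.400000=4.8000
k=4 src: inc=0.400000, refl=0.400000·0.200000=0.0800; V=4.400000+0.400000+0.080000=4.8800
k=5 load: inc=0.080000, refl=0.080000·1.000000=0.0800; V=4.800000+0.080000+0.080000=4.9600
k=6 src: inc=0.080000, refl=0.080000·0.200000=0.0160; V=4.880000+0.080000+0.016000=4.9760
k=7 load: inc=0.016000, refl=0.016000·1.000000=0.0160; V=4.960000+0.016000+0.016000=4.9920
k=8 src: inc=0.016000, refl=0.016000·0.200000=0.0032; V=4.976000+0.016000+0.003200=4.9952

0 0 source 2.0000
1 1 load 4.0000
2 2 source 4.4000
3 3 load 4.8000
4 4 source 4.8800
5 5 load 4.9600
6 6 source 4.9760
7 7 load 4.9920
8 8 source 4.9952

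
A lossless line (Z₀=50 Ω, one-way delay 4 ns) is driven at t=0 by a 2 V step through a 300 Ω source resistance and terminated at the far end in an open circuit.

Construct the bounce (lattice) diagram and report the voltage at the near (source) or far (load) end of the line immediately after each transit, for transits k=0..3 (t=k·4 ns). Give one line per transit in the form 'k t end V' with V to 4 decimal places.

0 0 source 0.2857
1 4 load 0.5714
2 8 source 0.7755
3 12 load 0.9796

Γ_L=1.000000, Γ_S=0.714286; launch V₁=2·50/350=0.285714
k=0 src: V=0.2857
k=1 load: inc=0.285714, refl=0.285714·1.000000=0.2857; V=0.000000+0.285714+0.285714=0.5714
k=2 src: inc=0.285714, refl=0.285714·0.714286=0.2041; V=0.285714+0.285714+0.204082=0.7755
k=3 load: inc=0.204082, refl=0.204082·1.000000=0.2041; V=0.571429+0.204082+0.204082=0.9796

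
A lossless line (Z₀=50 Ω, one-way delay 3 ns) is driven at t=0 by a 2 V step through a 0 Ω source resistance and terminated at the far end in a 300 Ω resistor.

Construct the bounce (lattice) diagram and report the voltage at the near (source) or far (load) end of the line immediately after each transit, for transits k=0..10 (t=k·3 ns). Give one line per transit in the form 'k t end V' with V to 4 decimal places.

Γ_L=0.714286, Γ_S=-1.000000; launch V₁=2·50/50=2.000000
k=0 src: V=2.0000
k=1 load: inc=2.000000, refl=2.000000·0.714286=1.4286; V=0.000000+2.000000+1.428571=3.4286
k=2 src: inc=1.428571, refl=1.428571·-1.000000=-1.4286; V=2.000000+1.428571+-1.428571=2.0000
k=3 load: inc=-1.428571, refl=-1.428571·0.714286=-1.0204; V=3.428571+-1.428571+-1.020408=0.9796
k=4 src: inc=-1.020408, refl=-1.020408·-1.000000=1.0204; V=2.000000+-1.020408+1.020408=2.0000
k=5 load: inc=1.020408, refl=1.020408·0.714286=0.7289; V=0.979592+1.020408+0.728863=2.7289
k=6 src: inc=0.728863, refl=0.728863·-1.000000=-0.7289; V=2.000000+0.728863+-0.728863=2.0000
k=7 load: inc=-0.728863, refl=-0.728863·0.714286=-0.5206; V=2.728863+-0.728863+-0.520616=1.4794
k=8 src: inc=-0.520616, refl=-0.520616·-1.000000=0.5206; V=2.000000+-0.520616+0.520616=2.0000
k=9 load: inc=0.520616, refl=0.520616·0.714286=0.3719; V=1.479384+0.520616+0.371869=2.3719
k=10 src: inc=0.371869, refl=0.371869·-1.000000=-0.3719; V=2.000000+0.371869+-0.371869=2.0000

0 0 source 2.0000
1 3 load 3.4286
2 6 source 2.0000
3 9 load 0.9796
4 12 source 2.0000
5 15 load 2.7289
6 18 source 2.0000
7 21 load 1.4794
8 24 source 2.0000
9 27 load 2.3719
10 30 source 2.0000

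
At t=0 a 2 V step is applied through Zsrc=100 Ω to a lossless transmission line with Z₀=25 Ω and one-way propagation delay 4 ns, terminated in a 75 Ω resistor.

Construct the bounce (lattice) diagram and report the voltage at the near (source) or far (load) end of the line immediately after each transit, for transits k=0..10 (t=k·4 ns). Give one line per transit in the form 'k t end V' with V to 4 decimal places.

Γ_L=0.500000, Γ_S=0.600000; launch V₁=2·25/125=0.400000
k=0 src: V=0.4000
k=1 load: inc=0.400000, refl=0.400000·0.500000=0.2000; V=0.000000+0.400000+0.200000=0.6000
k=2 src: inc=0.200000, refl=0.200000·0.600000=0.1200; V=0.400000+0.200000+0.120000=0.7200
k=3 load: inc=0.120000, refl=0.120000·0.500000=0.0600; V=0.600000+0.120000+0.060000=0.7800
k=4 src: inc=0.060000, refl=0.060000·0.600000=0.0360; V=0.720000+0.060000+0.036000=0.8160
k=5 load: inc=0.036000, refl=0.036000·0.500000=0.0180; V=0.780000+0.036000+0.018000=0.8340
k=6 src: inc=0.018000, refl=0.018000·0.600000=0.0108; V=0.816000+0.018000+0.010800=0.8448
k=7 load: inc=0.010800, refl=0.010800·0.500000=0.0054; V=0.834000+0.010800+0.005400=0.8502
k=8 src: inc=0.005400, refl=0.005400·0.600000=0.0032; V=0.844800+0.005400+0.003240=0.8534
k=9 load: inc=0.003240, refl=0.003240·0.500000=0.0016; V=0.850200+0.003240+0.001620=0.8551
k=10 src: inc=0.001620, refl=0.001620·0.600000=0.0010; V=0.853440+0.001620+0.000972=0.8560

0 0 source 0.4000
1 4 load 0.6000
2 8 source 0.7200
3 12 load 0.7800
4 16 source 0.8160
5 20 load 0.8340
6 24 source 0.8448
7 28 load 0.8502
8 32 source 0.8534
9 36 load 0.8551
10 40 source 0.8560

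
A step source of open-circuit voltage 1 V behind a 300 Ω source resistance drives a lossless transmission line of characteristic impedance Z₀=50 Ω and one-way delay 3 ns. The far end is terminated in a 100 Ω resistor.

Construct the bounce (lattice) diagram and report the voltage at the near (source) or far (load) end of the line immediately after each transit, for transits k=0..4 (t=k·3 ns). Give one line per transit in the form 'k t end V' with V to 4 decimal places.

0 0 source 0.1429
1 3 load 0.1905
2 6 source 0.2245
3 9 load 0.2358
4 12 source 0.2439

Γ_L=0.333333, Γ_S=0.714286; launch V₁=1·50/350=0.142857
k=0 src: V=0.1429
k=1 load: inc=0.142857, refl=0.142857·0.333333=0.0476; V=0.000000+0.142857+0.047619=0.1905
k=2 src: inc=0.047619, refl=0.047619·0.714286=0.0340; V=0.142857+0.047619+0.034014=0.2245
k=3 load: inc=0.034014, refl=0.034014·0.333333=0.0113; V=0.190476+0.034014+0.011338=0.2358
k=4 src: inc=0.011338, refl=0.011338·0.714286=0.0081; V=0.224490+0.011338+0.008098=0.2439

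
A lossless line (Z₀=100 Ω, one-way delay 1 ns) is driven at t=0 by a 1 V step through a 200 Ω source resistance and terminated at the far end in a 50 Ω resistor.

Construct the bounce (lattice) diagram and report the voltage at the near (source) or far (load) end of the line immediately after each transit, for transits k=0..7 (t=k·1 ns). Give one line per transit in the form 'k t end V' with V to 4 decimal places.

0 0 source 0.3333
1 1 load 0.2222
2 2 source 0.1852
3 3 load 0.1975
4 4 source 0.2016
5 5 load 0.2003
6 6 source 0.1998
7 7 load 0.2000

Γ_L=-0.333333, Γ_S=0.333333; launch V₁=1·100/300=0.333333
k=0 src: V=0.3333
k=1 load: inc=0.333333, refl=0.333333·-0.333333=-0.1111; V=0.000000+0.333333+-0.111111=0.2222
k=2 src: inc=-0.111111, refl=-0.111111·0.333333=-0.0370; V=0.333333+-0.111111+-0.037037=0.1852
k=3 load: inc=-0.037037, refl=-0.037037·-0.333333=0.0123; V=0.222222+-0.037037+0.012346=0.1975
k=4 src: inc=0.012346, refl=0.012346·0.333333=0.0041; V=0.185185+0.012346+0.004115=0.2016
k=5 load: inc=0.004115, refl=0.004115·-0.333333=-0.0014; V=0.197531+0.004115+-0.001372=0.2003
k=6 src: inc=-0.001372, refl=-0.001372·0.333333=-0.0005; V=0.201646+-0.001372+-0.000457=0.1998
k=7 load: inc=-0.000457, refl=-0.000457·-0.333333=0.0002; V=0.200274+-0.000457+0.000152=0.2000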